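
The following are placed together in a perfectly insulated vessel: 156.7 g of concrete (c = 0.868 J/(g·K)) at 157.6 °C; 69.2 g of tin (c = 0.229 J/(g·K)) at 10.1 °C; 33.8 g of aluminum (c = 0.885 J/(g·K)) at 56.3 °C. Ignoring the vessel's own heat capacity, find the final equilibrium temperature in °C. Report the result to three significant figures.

Σ mᵢcᵢ(T − Tᵢ) = 0  ⇒  T = Σ mᵢcᵢTᵢ / Σ mᵢcᵢ
Σ mᵢcᵢ = 156.7×0.868 + 69.2×0.229 + 33.8×0.885 = 181.7754
Σ mᵢcᵢTᵢ = 136.0156×157.6 + 15.8468×10.1 + 29.913×56.3 = 23280
T = 23280 / 181.7754 = 128.1 °C

T_f = 128 °C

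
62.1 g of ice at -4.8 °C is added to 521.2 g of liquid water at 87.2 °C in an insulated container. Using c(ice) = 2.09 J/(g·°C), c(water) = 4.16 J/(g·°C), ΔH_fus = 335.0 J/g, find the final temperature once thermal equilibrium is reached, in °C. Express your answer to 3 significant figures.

T_f = 69.1 °C

Heat to bring ice to 0 °C and melt it: q₁ = 62.1×2.09×4.8 + 62.1×335.0 = 21426 J
Heat the water can supply cooling to 0 °C: 521.2×4.16×87.2 = 189066 J > q₁, so all ice melts.
Energy balance: 521.2×4.16×(87.2 − T) = 21426 + 62.1×4.16×(T − 0)
2168.192(87.2 − T) = 21426 + 258.336 T
189066 − 21426 = 2426.528 T
T = 167640 / 2426.528 = 69.09 °C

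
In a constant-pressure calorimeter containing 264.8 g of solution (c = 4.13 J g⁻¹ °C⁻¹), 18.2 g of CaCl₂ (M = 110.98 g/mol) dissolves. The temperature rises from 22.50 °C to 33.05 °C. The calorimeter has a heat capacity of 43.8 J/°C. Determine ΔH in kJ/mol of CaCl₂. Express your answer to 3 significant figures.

|ΔT| = |33.05 − 22.50| = 10.55 °C
|q_surr| = (264.8 × 4.13 + 43.8) × 10.55 = 1137.424 × 10.55 = 12000 J
n(CaCl₂) = 18.2 / 110.98 = 0.1640 mol
Temperature rose, so q_rxn = −|q_surr| = -12.00 kJ
ΔH = q_rxn / n = -73.17 kJ/mol

ΔH = -73.2 kJ/mol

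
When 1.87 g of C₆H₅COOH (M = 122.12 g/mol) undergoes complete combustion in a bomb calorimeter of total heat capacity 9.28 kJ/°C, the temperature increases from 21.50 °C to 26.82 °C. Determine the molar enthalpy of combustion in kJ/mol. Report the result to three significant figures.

ΔH = -3220 kJ/mol

ΔT = 26.82 − 21.50 = 5.32 °C
q_cal = C_cal × ΔT = 9.28 × 5.32 = 49.3696 kJ
n = 1.87 / 122.12 = 0.01531 mol
q_rxn = −q_cal = -49.3696 kJ
ΔH = -49.3696 / 0.01531 = -3224.7 kJ/mol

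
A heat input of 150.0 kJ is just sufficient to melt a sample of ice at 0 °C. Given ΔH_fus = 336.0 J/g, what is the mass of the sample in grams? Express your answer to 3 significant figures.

m = q / ΔH_fus = 150000 J / 336.0 J/g = 446 g

m = 446 g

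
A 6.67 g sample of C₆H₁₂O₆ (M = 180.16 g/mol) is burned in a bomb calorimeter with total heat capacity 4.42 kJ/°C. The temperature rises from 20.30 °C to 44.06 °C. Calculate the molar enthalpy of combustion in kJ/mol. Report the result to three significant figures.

ΔT = 44.06 − 20.30 = 23.76 °C
q_cal = C_cal × ΔT = 4.42 × 23.76 = 105.0192 kJ
n = 6.67 / 180.16 = 0.03702 mol
q_rxn = −q_cal = -105.0192 kJ
ΔH = -105.0192 / 0.03702 = -2837 kJ/mol

ΔH = -2840 kJ/mol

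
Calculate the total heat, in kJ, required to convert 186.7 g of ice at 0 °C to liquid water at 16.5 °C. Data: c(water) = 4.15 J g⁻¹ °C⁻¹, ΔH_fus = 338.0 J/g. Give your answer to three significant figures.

q1 (melt at 0 °C): 186.7 × 338.0 = 63105 J
q2 (heat water 0.0→16.5 °C): 186.7 × 4.15 × 16.5 = 12784 J
Total: 63105 + 12784 = 75889 J = 75.9 kJ

q = 75.9 kJ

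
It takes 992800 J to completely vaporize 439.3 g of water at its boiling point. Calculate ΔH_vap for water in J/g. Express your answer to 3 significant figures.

ΔH_vap = 2260 J/g

ΔH_vap = q / m = 992800 / 439.3 = 2260 J/g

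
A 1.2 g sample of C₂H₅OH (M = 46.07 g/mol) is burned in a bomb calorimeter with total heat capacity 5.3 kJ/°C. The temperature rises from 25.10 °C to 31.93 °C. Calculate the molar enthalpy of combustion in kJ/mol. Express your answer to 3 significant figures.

ΔT = 31.93 − 25.10 = 6.83 °C
q_cal = C_cal × ΔT = 5.3 × 6.83 = 36.199 kJ
n = 1.2 / 46.07 = 0.02605 mol
q_rxn = −q_cal = -36.199 kJ
ΔH = -36.199 / 0.02605 = -1390 kJ/mol

ΔH = -1390 kJ/mol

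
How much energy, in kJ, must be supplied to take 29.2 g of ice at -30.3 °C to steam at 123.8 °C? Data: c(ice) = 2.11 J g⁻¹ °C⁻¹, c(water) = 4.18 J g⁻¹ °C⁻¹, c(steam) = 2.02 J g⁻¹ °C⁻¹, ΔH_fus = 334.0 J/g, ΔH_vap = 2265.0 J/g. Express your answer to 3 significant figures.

q1 (heat ice -30.3→0.0 °C): 29.2 × 2.11 × 30.3 = 1867 J
q2 (melt at 0 °C): 29.2 × 334.0 = 9753 J
q3 (heat water 0.0→100.0 °C): 29.2 × 4.18 × 100.0 = 12206 J
q4 (vaporize at 100 °C): 29.2 × 2265.0 = 66138 J
q5 (heat steam 100.0→123.8 °C): 29.2 × 2.02 × 23.8 = 1404 J
Total: 1867 + 9753 + 12206 + 66138 + 1404 = 91368 J = 91.4 kJ

q = 91.4 kJ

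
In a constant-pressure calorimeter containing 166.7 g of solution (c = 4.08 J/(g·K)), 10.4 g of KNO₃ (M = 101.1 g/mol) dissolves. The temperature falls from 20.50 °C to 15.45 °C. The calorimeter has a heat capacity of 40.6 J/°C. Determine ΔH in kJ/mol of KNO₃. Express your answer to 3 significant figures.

ΔH = 35.4 kJ/mol

|ΔT| = |15.45 − 20.50| = 5.05 °C
|q_surr| = (166.7 × 4.08 + 40.6) × 5.05 = 720.736 × 5.05 = 3640 J
n(KNO₃) = 10.4 / 101.1 = 0.1029 mol
Temperature fell, so q_rxn = +|q_surr| = 3.640 kJ
ΔH = q_rxn / n = 35.37 kJ/mol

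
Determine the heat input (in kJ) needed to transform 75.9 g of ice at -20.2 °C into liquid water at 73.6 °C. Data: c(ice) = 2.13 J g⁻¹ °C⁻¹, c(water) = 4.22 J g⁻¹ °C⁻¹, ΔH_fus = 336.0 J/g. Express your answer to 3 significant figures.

q1 (heat ice -20.2→0.0 °C): 75.9 × 2.13 × 20.2 = 3266 J
q2 (melt at 0 °C): 75.9 × 336.0 = 25502 J
q3 (heat water 0.0→73.6 °C): 75.9 × 4.22 × 73.6 = 23574 J
Total: 3266 + 25502 + 23574 = 52342 J = 52.3 kJ

q = 52.3 kJ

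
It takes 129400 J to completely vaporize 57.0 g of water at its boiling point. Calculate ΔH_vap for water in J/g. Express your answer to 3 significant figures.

ΔH_vap = 2270 J/g

ΔH_vap = q / m = 129400 / 57.0 = 2270 J/g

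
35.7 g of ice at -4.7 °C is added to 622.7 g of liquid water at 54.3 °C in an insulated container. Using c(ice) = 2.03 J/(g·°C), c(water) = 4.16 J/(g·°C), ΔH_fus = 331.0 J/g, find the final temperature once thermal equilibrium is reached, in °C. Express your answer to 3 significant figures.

Heat to bring ice to 0 °C and melt it: q₁ = 35.7×2.03×4.7 + 35.7×331.0 = 12157 J
Heat the water can supply cooling to 0 °C: 622.7×4.16×54.3 = 140660 J > q₁, so all ice melts.
Energy balance: 622.7×4.16×(54.3 − T) = 12157 + 35.7×4.16×(T − 0)
2590.432(54.3 − T) = 12157 + 148.512 T
140660 − 12157 = 2738.944 T
T = 128503 / 2738.944 = 46.92 °C

T_f = 46.9 °C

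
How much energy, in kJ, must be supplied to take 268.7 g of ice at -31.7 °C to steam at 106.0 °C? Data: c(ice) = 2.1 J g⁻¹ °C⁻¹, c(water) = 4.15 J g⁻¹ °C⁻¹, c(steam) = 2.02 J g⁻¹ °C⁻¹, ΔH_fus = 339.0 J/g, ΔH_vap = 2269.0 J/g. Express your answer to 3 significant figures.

q = 833 kJ

q1 (heat ice -31.7→0.0 °C): 268.7 × 2.1 × 31.7 = 17887 J
q2 (melt at 0 °C): 268.7 × 339.0 = 91089 J
q3 (heat water 0.0→100.0 °C): 268.7 × 4.15 × 100.0 = 111511 J
q4 (vaporize at 100 °C): 268.7 × 2269.0 = 609680 J
q5 (heat steam 100.0→106.0 °C): 268.7 × 2.02 × 6.0 = 3257 J
Total: 17887 + 91089 + 111511 + 609680 + 3257 = 833424 J = 833 kJ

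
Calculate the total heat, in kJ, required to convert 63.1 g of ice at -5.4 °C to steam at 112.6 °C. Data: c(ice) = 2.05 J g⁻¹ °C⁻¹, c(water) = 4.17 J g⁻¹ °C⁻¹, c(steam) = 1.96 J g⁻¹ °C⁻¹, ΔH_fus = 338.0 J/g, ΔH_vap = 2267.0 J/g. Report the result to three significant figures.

q1 (heat ice -5.4→0.0 °C): 63.1 × 2.05 × 5.4 = 699 J
q2 (melt at 0 °C): 63.1 × 338.0 = 21328 J
q3 (heat water 0.0→100.0 °C): 63.1 × 4.17 × 100.0 = 26313 J
q4 (vaporize at 100 °C): 63.1 × 2267.0 = 143048 J
q5 (heat steam 100.0→112.6 °C): 63.1 × 1.96 × 12.6 = 1558 J
Total: 699 + 21328 + 26313 + 143048 + 1558 = 192946 J = 193 kJ

q = 193 kJ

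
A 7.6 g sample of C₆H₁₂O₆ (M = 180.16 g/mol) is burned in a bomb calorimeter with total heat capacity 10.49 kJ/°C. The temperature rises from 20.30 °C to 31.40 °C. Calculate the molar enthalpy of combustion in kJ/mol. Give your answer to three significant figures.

ΔT = 31.40 − 20.30 = 11.10 °C
q_cal = C_cal × ΔT = 10.49 × 11.10 = 116.439 kJ
n = 7.6 / 180.16 = 0.04218 mol
q_rxn = −q_cal = -116.439 kJ
ΔH = -116.439 / 0.04218 = -2761 kJ/mol

ΔH = -2760 kJ/mol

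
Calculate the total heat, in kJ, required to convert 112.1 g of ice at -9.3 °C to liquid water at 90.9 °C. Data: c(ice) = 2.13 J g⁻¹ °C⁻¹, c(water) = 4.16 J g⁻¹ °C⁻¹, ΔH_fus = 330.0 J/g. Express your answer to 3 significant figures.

q1 (heat ice -9.3→0.0 °C): 112.1 × 2.13 × 9.3 = 2221 J
q2 (melt at 0 °C): 112.1 × 330.0 = 36993 J
q3 (heat water 0.0→90.9 °C): 112.1 × 4.16 × 90.9 = 42390 J
Total: 2221 + 36993 + 42390 = 81604 J = 81.6 kJ

q = 81.6 kJ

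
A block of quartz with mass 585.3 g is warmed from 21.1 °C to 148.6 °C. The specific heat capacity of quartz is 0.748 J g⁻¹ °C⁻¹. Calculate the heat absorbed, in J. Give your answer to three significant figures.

q = m c ΔT = 585.3 × 0.748 × (148.6 − 21.1)
q = 585.3 × 0.748 × 127.5 = 55820 J

q = 55800 J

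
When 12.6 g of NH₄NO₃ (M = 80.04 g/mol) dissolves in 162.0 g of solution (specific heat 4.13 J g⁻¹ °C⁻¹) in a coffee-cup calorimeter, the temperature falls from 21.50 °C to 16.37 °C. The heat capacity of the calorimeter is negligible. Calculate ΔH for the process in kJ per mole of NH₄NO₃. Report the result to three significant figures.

|ΔT| = |16.37 − 21.50| = 5.13 °C
|q_surr| = (162.0 × 4.13) × 5.13 = 669.06 × 5.13 = 3432 J
n(NH₄NO₃) = 12.6 / 80.04 = 0.1574 mol
Temperature fell, so q_rxn = +|q_surr| = 3.432 kJ
ΔH = q_rxn / n = 21.80 kJ/mol

ΔH = 21.8 kJ/mol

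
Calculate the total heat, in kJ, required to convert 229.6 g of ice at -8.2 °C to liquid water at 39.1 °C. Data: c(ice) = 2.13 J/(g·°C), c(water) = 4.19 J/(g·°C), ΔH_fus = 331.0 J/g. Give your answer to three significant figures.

q = 118 kJ

q1 (heat ice -8.2→0.0 °C): 229.6 × 2.13 × 8.2 = 4010 J
q2 (melt at 0 °C): 229.6 × 331.0 = 75998 J
q3 (heat water 0.0→39.1 °C): 229.6 × 4.19 × 39.1 = 37615 J
Total: 4010 + 75998 + 37615 = 117623 J = 118 kJ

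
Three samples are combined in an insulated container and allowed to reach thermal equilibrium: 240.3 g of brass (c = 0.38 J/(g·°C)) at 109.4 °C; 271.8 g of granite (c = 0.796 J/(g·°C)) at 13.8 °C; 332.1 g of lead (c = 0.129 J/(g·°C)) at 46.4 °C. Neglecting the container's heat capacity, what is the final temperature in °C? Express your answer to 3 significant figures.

Σ mᵢcᵢ(T − Tᵢ) = 0  ⇒  T = Σ mᵢcᵢTᵢ / Σ mᵢcᵢ
Σ mᵢcᵢ = 240.3×0.38 + 271.8×0.796 + 332.1×0.129 = 350.5077
Σ mᵢcᵢTᵢ = 91.314×109.4 + 216.3528×13.8 + 42.8409×46.4 = 14963
T = 14963 / 350.5077 = 42.69 °C

T_f = 42.7 °C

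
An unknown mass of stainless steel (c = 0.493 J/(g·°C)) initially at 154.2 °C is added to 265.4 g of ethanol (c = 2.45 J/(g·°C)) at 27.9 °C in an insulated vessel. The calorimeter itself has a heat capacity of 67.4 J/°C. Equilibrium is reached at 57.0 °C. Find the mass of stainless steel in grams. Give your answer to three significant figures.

m = 436 g

q_gained = (265.4 × 2.45 + 67.4) × (57.0 − 27.9) = 20880 J
q_lost = m × 0.493 × (154.2 − 57.0) = 47.9196 m
m = 20880 / 47.9196 = 436 g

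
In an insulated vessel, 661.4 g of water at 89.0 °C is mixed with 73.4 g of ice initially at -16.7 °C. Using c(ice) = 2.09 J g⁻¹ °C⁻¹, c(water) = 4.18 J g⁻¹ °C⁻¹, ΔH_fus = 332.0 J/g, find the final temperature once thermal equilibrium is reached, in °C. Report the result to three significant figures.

T_f = 71.3 °C

Heat to bring ice to 0 °C and melt it: q₁ = 73.4×2.09×16.7 + 73.4×332.0 = 26931 J
Heat the water can supply cooling to 0 °C: 661.4×4.18×89.0 = 246054 J > q₁, so all ice melts.
Energy balance: 661.4×4.18×(89.0 − T) = 26931 + 73.4×4.18×(T − 0)
2764.652(89.0 − T) = 26931 + 306.812 T
246054 − 26931 = 3071.464 T
T = 219123 / 3071.464 = 71.34 °C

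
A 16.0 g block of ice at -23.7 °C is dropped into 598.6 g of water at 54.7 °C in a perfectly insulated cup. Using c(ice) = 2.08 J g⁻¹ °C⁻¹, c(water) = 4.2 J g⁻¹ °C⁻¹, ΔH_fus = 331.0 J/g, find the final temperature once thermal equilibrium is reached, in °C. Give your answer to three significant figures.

Heat to bring ice to 0 °C and melt it: q₁ = 16.0×2.08×23.7 + 16.0×331.0 = 6084.7 J
Heat the water can supply cooling to 0 °C: 598.6×4.2×54.7 = 137522 J > q₁, so all ice melts.
Energy balance: 598.6×4.2×(54.7 − T) = 6084.7 + 16.0×4.2×(T − 0)
2514.12(54.7 − T) = 6084.7 + 67.2 T
137522 − 6084.7 = 2581.32 T
T = 131437.3 / 2581.32 = 50.92 °C

T_f = 50.9 °C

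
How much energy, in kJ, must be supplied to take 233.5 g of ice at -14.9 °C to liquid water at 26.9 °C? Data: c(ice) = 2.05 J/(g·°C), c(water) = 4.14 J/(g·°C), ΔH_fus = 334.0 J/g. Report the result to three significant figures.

q1 (heat ice -14.9→0.0 °C): 233.5 × 2.05 × 14.9 = 7132 J
q2 (melt at 0 °C): 233.5 × 334.0 = 77989 J
q3 (heat water 0.0→26.9 °C): 233.5 × 4.14 × 26.9 = 26004 J
Total: 7132 + 77989 + 26004 = 111125 J = 111 kJ

q = 111 kJ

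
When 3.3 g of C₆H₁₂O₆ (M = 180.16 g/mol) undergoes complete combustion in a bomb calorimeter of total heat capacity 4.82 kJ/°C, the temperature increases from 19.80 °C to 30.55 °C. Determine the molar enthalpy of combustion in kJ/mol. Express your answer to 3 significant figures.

ΔH = -2830 kJ/mol

ΔT = 30.55 − 19.80 = 10.75 °C
q_cal = C_cal × ΔT = 4.82 × 10.75 = 51.815 kJ
n = 3.3 / 180.16 = 0.01832 mol
q_rxn = −q_cal = -51.815 kJ
ΔH = -51.815 / 0.01832 = -2828 kJ/mol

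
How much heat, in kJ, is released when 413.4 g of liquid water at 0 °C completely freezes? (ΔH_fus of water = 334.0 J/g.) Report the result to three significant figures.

q = m × ΔH_fus = 413.4 × 334.0 = 138100 J = 138 kJ

q = 138 kJ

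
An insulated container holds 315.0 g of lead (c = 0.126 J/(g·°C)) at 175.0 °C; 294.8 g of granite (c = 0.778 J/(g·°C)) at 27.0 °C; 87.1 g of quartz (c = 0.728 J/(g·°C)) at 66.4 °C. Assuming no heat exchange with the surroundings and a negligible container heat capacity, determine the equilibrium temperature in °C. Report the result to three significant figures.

Σ mᵢcᵢ(T − Tᵢ) = 0  ⇒  T = Σ mᵢcᵢTᵢ / Σ mᵢcᵢ
Σ mᵢcᵢ = 315.0×0.126 + 294.8×0.778 + 87.1×0.728 = 332.4532
Σ mᵢcᵢTᵢ = 39.69×175.0 + 229.3544×27.0 + 63.4088×66.4 = 17349
T = 17349 / 332.4532 = 52.18 °C

T_f = 52.2 °C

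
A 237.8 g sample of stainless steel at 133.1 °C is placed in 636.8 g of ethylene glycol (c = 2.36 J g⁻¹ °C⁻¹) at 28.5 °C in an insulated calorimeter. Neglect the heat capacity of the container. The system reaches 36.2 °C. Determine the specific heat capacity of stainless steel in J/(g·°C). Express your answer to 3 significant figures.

q_gained = (636.8 × 2.36) × (36.2 − 28.5) = 11570 J
q_lost = 237.8 × c × (133.1 − 36.2) = 23042.82 c
Set equal: c = 11570 / 23042.82 = 0.502 J/(g·°C)

c = 0.502 J/(g·°C)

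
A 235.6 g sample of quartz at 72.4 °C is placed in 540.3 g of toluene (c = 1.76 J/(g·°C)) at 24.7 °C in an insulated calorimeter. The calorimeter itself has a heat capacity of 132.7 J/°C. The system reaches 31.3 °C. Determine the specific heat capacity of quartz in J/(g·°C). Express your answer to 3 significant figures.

q_gained = (540.3 × 1.76 + 132.7) × (31.3 − 24.7) = 7152 J
q_lost = 235.6 × c × (72.4 − 31.3) = 9683.16 c
Set equal: c = 7152 / 9683.16 = 0.739 J/(g·°C)

c = 0.739 J/(g·°C)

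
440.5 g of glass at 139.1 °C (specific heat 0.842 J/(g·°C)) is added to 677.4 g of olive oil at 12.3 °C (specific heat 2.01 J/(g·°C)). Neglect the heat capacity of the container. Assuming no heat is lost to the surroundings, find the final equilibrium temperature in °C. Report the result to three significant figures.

Heat lost by glass = heat gained by olive oil.
(440.5)(0.842)(139.1 − T) = (677.4)(2.01)(T − 12.3)
370.901 (139.1 − T) = 1361.574 (T − 12.3)
51592 − 370.901 T = 1361.574 T − 16747
68339 = 1732.475 T
T = 39.446 °C

T_f = 39.4 °C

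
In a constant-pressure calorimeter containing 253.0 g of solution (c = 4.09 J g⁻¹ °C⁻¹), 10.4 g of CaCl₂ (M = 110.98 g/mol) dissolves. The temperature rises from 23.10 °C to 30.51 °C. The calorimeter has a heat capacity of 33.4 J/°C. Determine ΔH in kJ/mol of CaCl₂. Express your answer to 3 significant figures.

|ΔT| = |30.51 − 23.10| = 7.41 °C
|q_surr| = (253.0 × 4.09 + 33.4) × 7.41 = 1068.17 × 7.41 = 7915 J
n(CaCl₂) = 10.4 / 110.98 = 0.09371 mol
Temperature rose, so q_rxn = −|q_surr| = -7.915 kJ
ΔH = q_rxn / n = -84.46 kJ/mol

ΔH = -84.5 kJ/mol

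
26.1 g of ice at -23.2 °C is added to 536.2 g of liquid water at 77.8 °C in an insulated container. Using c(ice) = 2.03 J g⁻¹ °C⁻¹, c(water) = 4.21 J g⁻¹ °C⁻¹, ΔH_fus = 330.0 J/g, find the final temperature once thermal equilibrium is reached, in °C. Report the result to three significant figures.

Heat to bring ice to 0 °C and melt it: q₁ = 26.1×2.03×23.2 + 26.1×330.0 = 9842.2 J
Heat the water can supply cooling to 0 °C: 536.2×4.21×77.8 = 175626 J > q₁, so all ice melts.
Energy balance: 536.2×4.21×(77.8 − T) = 9842.2 + 26.1×4.21×(T − 0)
2257.402(77.8 − T) = 9842.2 + 109.881 T
175626 − 9842.2 = 2367.283 T
T = 165783.8 / 2367.283 = 70.03 °C

T_f = 70.0 °C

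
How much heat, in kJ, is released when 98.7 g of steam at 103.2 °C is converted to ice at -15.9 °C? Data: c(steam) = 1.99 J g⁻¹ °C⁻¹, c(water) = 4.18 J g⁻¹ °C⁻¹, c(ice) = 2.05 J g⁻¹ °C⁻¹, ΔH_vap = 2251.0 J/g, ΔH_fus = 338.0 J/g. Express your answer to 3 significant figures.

q1 (cool steam 103.2→100 °C): 98.7 × 1.99 × 3.2 = 629 J
q2 (condense at 100 °C): 98.7 × 2251.0 = 222174 J
q3 (cool water 100→0 °C): 98.7 × 4.18 × 100.0 = 41257 J
q4 (freeze at 0 °C): 98.7 × 338.0 = 33361 J
q5 (cool ice 0→-15.9 °C): 98.7 × 2.05 × 15.9 = 3217 J
Total: 629 + 222174 + 41257 + 33361 + 3217 = 300638 J = 301 kJ

q = 301 kJ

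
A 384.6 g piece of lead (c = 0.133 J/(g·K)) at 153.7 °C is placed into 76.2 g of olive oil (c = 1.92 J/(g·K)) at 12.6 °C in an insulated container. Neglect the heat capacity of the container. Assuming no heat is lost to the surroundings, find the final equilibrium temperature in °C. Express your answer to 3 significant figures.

Heat lost by lead = heat gained by olive oil.
(384.6)(0.133)(153.7 − T) = (76.2)(1.92)(T − 12.6)
51.1518 (153.7 − T) = 146.304 (T − 12.6)
7862.0 − 51.1518 T = 146.304 T − 1843.4
9705.4 = 197.4558 T
T = 49.15 °C

T_f = 49.2 °C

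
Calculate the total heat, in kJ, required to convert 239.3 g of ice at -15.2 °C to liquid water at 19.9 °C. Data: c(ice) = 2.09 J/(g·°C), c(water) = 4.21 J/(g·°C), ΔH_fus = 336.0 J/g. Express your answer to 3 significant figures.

q = 108 kJ

q1 (heat ice -15.2→0.0 °C): 239.3 × 2.09 × 15.2 = 7602 J
q2 (melt at 0 °C): 239.3 × 336.0 = 80405 J
q3 (heat water 0.0→19.9 °C): 239.3 × 4.21 × 19.9 = 20048 J
Total: 7602 + 80405 + 20048 = 108055 J = 108 kJ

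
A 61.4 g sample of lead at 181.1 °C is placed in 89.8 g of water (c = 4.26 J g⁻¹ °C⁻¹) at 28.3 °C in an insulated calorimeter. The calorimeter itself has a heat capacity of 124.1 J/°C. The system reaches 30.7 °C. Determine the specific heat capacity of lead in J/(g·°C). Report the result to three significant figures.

c = 0.132 J/(g·°C)

q_gained = (89.8 × 4.26 + 124.1) × (30.7 − 28.3) = 1216 J
q_lost = 61.4 × c × (181.1 − 30.7) = 9234.56 c
Set equal: c = 1216 / 9234.56 = 0.132 J/(g·°C)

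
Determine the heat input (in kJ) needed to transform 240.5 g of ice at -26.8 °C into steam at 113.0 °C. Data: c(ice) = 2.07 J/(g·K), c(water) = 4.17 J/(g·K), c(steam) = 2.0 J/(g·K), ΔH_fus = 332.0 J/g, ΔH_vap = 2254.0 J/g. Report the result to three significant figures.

q = 742 kJ

q1 (heat ice -26.8→0.0 °C): 240.5 × 2.07 × 26.8 = 13342 J
q2 (melt at 0 °C): 240.5 × 332.0 = 79846 J
q3 (heat water 0.0→100.0 °C): 240.5 × 4.17 × 100.0 = 100289 J
q4 (vaporize at 100 °C): 240.5 × 2254.0 = 542087 J
q5 (heat steam 100.0→113.0 °C): 240.5 × 2.0 × 13.0 = 6253 J
Total: 13342 + 79846 + 100289 + 542087 + 6253 = 741817 J = 742 kJ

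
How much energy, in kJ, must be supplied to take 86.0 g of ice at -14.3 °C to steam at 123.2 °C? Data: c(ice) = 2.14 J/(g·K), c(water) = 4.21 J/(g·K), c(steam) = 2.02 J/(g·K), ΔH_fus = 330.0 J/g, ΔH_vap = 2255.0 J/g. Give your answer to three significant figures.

q = 265 kJ

q1 (heat ice -14.3→0.0 °C): 86.0 × 2.14 × 14.3 = 2632 J
q2 (melt at 0 °C): 86.0 × 330.0 = 28380 J
q3 (heat water 0.0→100.0 °C): 86.0 × 4.21 × 100.0 = 36206 J
q4 (vaporize at 100 °C): 86.0 × 2255.0 = 193930 J
q5 (heat steam 100.0→123.2 °C): 86.0 × 2.02 × 23.2 = 4030 J
Total: 2632 + 28380 + 36206 + 193930 + 4030 = 265178 J = 265 kJ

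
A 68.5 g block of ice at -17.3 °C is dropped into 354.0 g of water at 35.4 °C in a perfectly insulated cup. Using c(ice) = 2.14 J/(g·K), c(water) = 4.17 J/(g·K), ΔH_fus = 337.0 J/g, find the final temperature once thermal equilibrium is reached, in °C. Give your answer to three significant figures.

Heat to bring ice to 0 °C and melt it: q₁ = 68.5×2.14×17.3 + 68.5×337.0 = 25621 J
Heat the water can supply cooling to 0 °C: 354.0×4.17×35.4 = 52256.8 J > q₁, so all ice melts.
Energy balance: 354.0×4.17×(35.4 − T) = 25621 + 68.5×4.17×(T − 0)
1476.18(35.4 − T) = 25621 + 285.645 T
52256.8 − 25621 = 1761.825 T
T = 26635.8 / 1761.825 = 15.12 °C

T_f = 15.1 °C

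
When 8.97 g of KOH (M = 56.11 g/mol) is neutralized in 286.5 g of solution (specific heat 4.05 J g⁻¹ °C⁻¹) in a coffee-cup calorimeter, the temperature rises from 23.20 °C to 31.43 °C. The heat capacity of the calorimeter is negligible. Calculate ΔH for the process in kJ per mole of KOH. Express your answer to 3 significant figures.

ΔH = -59.7 kJ/mol

|ΔT| = |31.43 − 23.20| = 8.23 °C
|q_surr| = (286.5 × 4.05) × 8.23 = 1160.325 × 8.23 = 9549 J
n(KOH) = 8.97 / 56.11 = 0.1599 mol
Temperature rose, so q_rxn = −|q_surr| = -9.549 kJ
ΔH = q_rxn / n = -59.72 kJ/mol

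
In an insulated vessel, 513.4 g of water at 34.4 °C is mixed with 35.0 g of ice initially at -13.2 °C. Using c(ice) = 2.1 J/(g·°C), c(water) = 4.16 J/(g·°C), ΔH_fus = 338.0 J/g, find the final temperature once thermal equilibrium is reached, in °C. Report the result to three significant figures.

T_f = 26.6 °C

Heat to bring ice to 0 °C and melt it: q₁ = 35.0×2.1×13.2 + 35.0×338.0 = 12800 J
Heat the water can supply cooling to 0 °C: 513.4×4.16×34.4 = 73469.6 J > q₁, so all ice melts.
Energy balance: 513.4×4.16×(34.4 − T) = 12800 + 35.0×4.16×(T − 0)
2135.744(34.4 − T) = 12800 + 145.6 T
73469.6 − 12800 = 2281.344 T
T = 60669.6 / 2281.344 = 26.59 °C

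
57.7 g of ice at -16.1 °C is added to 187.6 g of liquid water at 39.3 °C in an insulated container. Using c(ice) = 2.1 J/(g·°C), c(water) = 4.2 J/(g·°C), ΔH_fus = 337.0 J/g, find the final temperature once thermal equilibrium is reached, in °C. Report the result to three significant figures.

Heat to bring ice to 0 °C and melt it: q₁ = 57.7×2.1×16.1 + 57.7×337.0 = 21396 J
Heat the water can supply cooling to 0 °C: 187.6×4.2×39.3 = 30965.3 J > q₁, so all ice melts.
Energy balance: 187.6×4.2×(39.3 − T) = 21396 + 57.7×4.2×(T − 0)
787.92(39.3 − T) = 21396 + 242.34 T
30965.3 − 21396 = 1030.26 T
T = 9569.3 / 1030.26 = 9.288 °C

T_f = 9.29 °C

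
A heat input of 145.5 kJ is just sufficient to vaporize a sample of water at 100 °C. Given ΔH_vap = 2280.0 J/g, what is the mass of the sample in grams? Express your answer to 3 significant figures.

m = q / ΔH_vap = 145500 J / 2280.0 J/g = 63.8 g

m = 63.8 g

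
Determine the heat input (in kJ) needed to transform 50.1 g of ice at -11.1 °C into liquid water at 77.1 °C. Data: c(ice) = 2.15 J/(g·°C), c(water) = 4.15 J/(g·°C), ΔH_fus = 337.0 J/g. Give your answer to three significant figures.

q1 (heat ice -11.1→0.0 °C): 50.1 × 2.15 × 11.1 = 1196 J
q2 (melt at 0 °C): 50.1 × 337.0 = 16884 J
q3 (heat water 0.0→77.1 °C): 50.1 × 4.15 × 77.1 = 16030 J
Total: 1196 + 16884 + 16030 = 34110 J = 34.1 kJ

q = 34.1 kJ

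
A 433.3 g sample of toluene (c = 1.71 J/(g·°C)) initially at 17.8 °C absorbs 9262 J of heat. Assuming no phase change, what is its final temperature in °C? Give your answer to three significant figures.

ΔT = q / (m c) = 9262 / (433.3 × 1.71) = 12.50 °C
T_f = 17.8 + 12.50 = 30.30 °C

T_f = 30.3 °C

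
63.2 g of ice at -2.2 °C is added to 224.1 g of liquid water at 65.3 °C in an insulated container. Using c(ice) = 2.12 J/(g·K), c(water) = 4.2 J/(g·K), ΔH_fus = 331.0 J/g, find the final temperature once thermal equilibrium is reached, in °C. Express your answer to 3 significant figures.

Heat to bring ice to 0 °C and melt it: q₁ = 63.2×2.12×2.2 + 63.2×331.0 = 21214 J
Heat the water can supply cooling to 0 °C: 224.1×4.2×65.3 = 61461.7 J > q₁, so all ice melts.
Energy balance: 224.1×4.2×(65.3 − T) = 21214 + 63.2×4.2×(T − 0)
941.22(65.3 − T) = 21214 + 265.44 T
61461.7 − 21214 = 1206.66 T
T = 40247.7 / 1206.66 = 33.35 °C

T_f = 33.4 °C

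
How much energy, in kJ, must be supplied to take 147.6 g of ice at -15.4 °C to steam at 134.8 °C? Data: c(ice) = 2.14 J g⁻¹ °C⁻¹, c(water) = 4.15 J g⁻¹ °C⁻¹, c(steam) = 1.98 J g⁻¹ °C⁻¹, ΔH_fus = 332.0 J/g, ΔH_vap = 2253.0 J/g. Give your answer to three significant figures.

q = 458 kJ

q1 (heat ice -15.4→0.0 °C): 147.6 × 2.14 × 15.4 = 4864 J
q2 (melt at 0 °C): 147.6 × 332.0 = 49003 J
q3 (heat water 0.0→100.0 °C): 147.6 × 4.15 × 100.0 = 61254 J
q4 (vaporize at 100 °C): 147.6 × 2253.0 = 332543 J
q5 (heat steam 100.0→134.8 °C): 147.6 × 1.98 × 34.8 = 10170 J
Total: 4864 + 49003 + 61254 + 332543 + 10170 = 457834 J = 458 kJ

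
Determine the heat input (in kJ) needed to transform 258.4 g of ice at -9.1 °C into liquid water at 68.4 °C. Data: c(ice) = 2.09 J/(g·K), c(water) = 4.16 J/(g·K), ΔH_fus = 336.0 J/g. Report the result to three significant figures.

q = 165 kJ

q1 (heat ice -9.1→0.0 °C): 258.4 × 2.09 × 9.1 = 4915 J
q2 (melt at 0 °C): 258.4 × 336.0 = 86822 J
q3 (heat water 0.0→68.4 °C): 258.4 × 4.16 × 68.4 = 73526 J
Total: 4915 + 86822 + 73526 = 165263 J = 165 kJ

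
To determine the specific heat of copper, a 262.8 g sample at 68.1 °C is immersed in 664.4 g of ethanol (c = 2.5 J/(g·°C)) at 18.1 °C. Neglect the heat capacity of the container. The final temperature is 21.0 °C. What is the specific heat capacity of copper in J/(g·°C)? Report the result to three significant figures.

q_gained = (664.4 × 2.5) × (21.0 − 18.1) = 4817 J
q_lost = 262.8 × c × (68.1 − 21.0) = 12377.88 c
Set equal: c = 4817 / 12377.88 = 0.389 J/(g·°C)

c = 0.389 J/(g·°C)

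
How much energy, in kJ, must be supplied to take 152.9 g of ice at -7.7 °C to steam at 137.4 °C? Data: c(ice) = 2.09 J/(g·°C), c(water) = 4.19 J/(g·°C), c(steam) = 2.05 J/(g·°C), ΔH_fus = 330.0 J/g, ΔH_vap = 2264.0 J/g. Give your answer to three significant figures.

q1 (heat ice -7.7→0.0 °C): 152.9 × 2.09 × 7.7 = 2461 J
q2 (melt at 0 °C): 152.9 × 330.0 = 50457 J
q3 (heat water 0.0→100.0 °C): 152.9 × 4.19 × 100.0 = 64065 J
q4 (vaporize at 100 °C): 152.9 × 2264.0 = 346166 J
q5 (heat steam 100.0→137.4 °C): 152.9 × 2.05 × 37.4 = 11723 J
Total: 2461 + 50457 + 64065 + 346166 + 11723 = 474872 J = 475 kJ

q = 475 kJ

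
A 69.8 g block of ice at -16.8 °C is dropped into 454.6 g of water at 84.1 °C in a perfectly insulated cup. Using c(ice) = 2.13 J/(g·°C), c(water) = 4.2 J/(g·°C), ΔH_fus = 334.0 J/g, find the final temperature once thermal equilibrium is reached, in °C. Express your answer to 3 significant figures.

T_f = 61.2 °C

Heat to bring ice to 0 °C and melt it: q₁ = 69.8×2.13×16.8 + 69.8×334.0 = 25811 J
Heat the water can supply cooling to 0 °C: 454.6×4.2×84.1 = 160574 J > q₁, so all ice melts.
Energy balance: 454.6×4.2×(84.1 − T) = 25811 + 69.8×4.2×(T − 0)
1909.32(84.1 − T) = 25811 + 293.16 T
160574 − 25811 = 2202.48 T
T = 134763 / 2202.48 = 61.19 °C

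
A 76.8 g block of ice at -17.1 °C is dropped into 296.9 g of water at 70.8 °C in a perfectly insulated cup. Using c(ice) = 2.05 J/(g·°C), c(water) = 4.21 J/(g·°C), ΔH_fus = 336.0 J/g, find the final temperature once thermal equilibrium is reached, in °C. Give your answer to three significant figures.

T_f = 38.1 °C

Heat to bring ice to 0 °C and melt it: q₁ = 76.8×2.05×17.1 + 76.8×336.0 = 28497 J
Heat the water can supply cooling to 0 °C: 296.9×4.21×70.8 = 88496.4 J > q₁, so all ice melts.
Energy balance: 296.9×4.21×(70.8 − T) = 28497 + 76.8×4.21×(T − 0)
1249.949(70.8 − T) = 28497 + 323.328 T
88496.4 − 28497 = 1573.277 T
T = 59999.4 / 1573.277 = 38.14 °C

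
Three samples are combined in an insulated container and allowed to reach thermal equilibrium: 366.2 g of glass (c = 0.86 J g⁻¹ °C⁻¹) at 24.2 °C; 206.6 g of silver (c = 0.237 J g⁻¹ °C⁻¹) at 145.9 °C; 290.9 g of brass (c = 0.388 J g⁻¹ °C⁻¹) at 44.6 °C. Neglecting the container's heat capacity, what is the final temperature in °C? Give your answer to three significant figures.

Σ mᵢcᵢ(T − Tᵢ) = 0  ⇒  T = Σ mᵢcᵢTᵢ / Σ mᵢcᵢ
Σ mᵢcᵢ = 366.2×0.86 + 206.6×0.237 + 290.9×0.388 = 476.7654
Σ mᵢcᵢTᵢ = 314.932×24.2 + 48.9642×145.9 + 112.8692×44.6 = 19799
T = 19799 / 476.7654 = 41.53 °C

T_f = 41.5 °C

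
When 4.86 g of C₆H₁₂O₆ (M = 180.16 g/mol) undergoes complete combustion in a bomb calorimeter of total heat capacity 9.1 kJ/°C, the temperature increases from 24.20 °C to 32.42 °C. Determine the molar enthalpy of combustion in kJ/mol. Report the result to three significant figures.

ΔT = 32.42 − 24.20 = 8.22 °C
q_cal = C_cal × ΔT = 9.1 × 8.22 = 74.802 kJ
n = 4.86 / 180.16 = 0.02698 mol
q_rxn = −q_cal = -74.802 kJ
ΔH = -74.802 / 0.02698 = -2772 kJ/mol

ΔH = -2770 kJ/mol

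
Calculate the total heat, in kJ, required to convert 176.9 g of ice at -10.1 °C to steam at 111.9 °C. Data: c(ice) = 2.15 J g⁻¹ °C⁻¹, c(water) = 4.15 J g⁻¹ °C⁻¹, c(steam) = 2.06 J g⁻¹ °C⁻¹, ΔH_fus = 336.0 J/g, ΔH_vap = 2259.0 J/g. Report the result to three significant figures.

q = 541 kJ

q1 (heat ice -10.1→0.0 °C): 176.9 × 2.15 × 10.1 = 3841 J
q2 (melt at 0 °C): 176.9 × 336.0 = 59438 J
q3 (heat water 0.0→100.0 °C): 176.9 × 4.15 × 100.0 = 73414 J
q4 (vaporize at 100 °C): 176.9 × 2259.0 = 399617 J
q5 (heat steam 100.0→111.9 °C): 176.9 × 2.06 × 11.9 = 4337 J
Total: 3841 + 59438 + 73414 + 399617 + 4337 = 540647 J = 541 kJ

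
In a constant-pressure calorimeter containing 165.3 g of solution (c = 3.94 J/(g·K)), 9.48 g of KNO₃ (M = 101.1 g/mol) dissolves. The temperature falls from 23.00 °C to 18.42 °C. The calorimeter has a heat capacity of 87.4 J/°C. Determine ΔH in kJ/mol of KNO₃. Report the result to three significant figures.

|ΔT| = |18.42 − 23.00| = 4.58 °C
|q_surr| = (165.3 × 3.94 + 87.4) × 4.58 = 738.682 × 4.58 = 3383 J
n(KNO₃) = 9.48 / 101.1 = 0.09377 mol
Temperature fell, so q_rxn = +|q_surr| = 3.383 kJ
ΔH = q_rxn / n = 36.08 kJ/mol

ΔH = 36.1 kJ/mol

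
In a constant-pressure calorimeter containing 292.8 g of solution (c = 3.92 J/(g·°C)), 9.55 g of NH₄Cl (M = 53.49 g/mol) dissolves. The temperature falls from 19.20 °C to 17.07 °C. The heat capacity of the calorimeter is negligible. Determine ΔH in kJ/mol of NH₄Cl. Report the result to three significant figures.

|ΔT| = |17.07 − 19.20| = 2.13 °C
|q_surr| = (292.8 × 3.92) × 2.13 = 1147.776 × 2.13 = 2445 J
n(NH₄Cl) = 9.55 / 53.49 = 0.1785 mol
Temperature fell, so q_rxn = +|q_surr| = 2.445 kJ
ΔH = q_rxn / n = 13.70 kJ/mol

ΔH = 13.7 kJ/mol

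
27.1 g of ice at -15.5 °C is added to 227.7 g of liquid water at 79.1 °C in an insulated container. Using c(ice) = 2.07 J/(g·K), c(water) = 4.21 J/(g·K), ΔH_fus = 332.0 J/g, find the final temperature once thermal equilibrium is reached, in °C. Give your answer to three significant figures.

Heat to bring ice to 0 °C and melt it: q₁ = 27.1×2.07×15.5 + 27.1×332.0 = 9866.7 J
Heat the water can supply cooling to 0 °C: 227.7×4.21×79.1 = 75826.6 J > q₁, so all ice melts.
Energy balance: 227.7×4.21×(79.1 − T) = 9866.7 + 27.1×4.21×(T − 0)
958.617(79.1 − T) = 9866.7 + 114.091 T
75826.6 − 9866.7 = 1072.708 T
T = 65959.9 / 1072.708 = 61.49 °C

T_f = 61.5 °C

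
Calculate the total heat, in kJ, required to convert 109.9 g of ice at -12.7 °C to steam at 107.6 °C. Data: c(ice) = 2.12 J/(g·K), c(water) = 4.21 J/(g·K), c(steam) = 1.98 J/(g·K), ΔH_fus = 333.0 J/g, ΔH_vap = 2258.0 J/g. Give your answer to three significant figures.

q = 336 kJ

q1 (heat ice -12.7→0.0 °C): 109.9 × 2.12 × 12.7 = 2959 J
q2 (melt at 0 °C): 109.9 × 333.0 = 36597 J
q3 (heat water 0.0→100.0 °C): 109.9 × 4.21 × 100.0 = 46268 J
q4 (vaporize at 100 °C): 109.9 × 2258.0 = 248154 J
q5 (heat steam 100.0→107.6 °C): 109.9 × 1.98 × 7.6 = 1654 J
Total: 2959 + 36597 + 46268 + 248154 + 1654 = 335632 J = 336 kJ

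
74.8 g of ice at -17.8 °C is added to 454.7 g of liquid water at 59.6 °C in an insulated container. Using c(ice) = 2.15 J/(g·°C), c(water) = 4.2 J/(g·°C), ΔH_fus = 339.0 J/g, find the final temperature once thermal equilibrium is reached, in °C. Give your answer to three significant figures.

Heat to bring ice to 0 °C and melt it: q₁ = 74.8×2.15×17.8 + 74.8×339.0 = 28220 J
Heat the water can supply cooling to 0 °C: 454.7×4.2×59.6 = 113821 J > q₁, so all ice melts.
Energy balance: 454.7×4.2×(59.6 − T) = 28220 + 74.8×4.2×(T − 0)
1909.74(59.6 − T) = 28220 + 314.16 T
113821 − 28220 = 2223.90 T
T = 85601 / 2223.90 = 38.49 °C

T_f = 38.5 °C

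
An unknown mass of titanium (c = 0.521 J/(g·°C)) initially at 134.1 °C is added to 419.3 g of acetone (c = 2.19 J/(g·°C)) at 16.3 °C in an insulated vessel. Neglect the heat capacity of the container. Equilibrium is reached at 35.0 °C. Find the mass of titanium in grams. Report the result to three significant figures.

m = 333 g

q_gained = (419.3 × 2.19) × (35.0 − 16.3) = 17170 J
q_lost = m × 0.521 × (134.1 − 35.0) = 51.6311 m
m = 17170 / 51.6311 = 333 g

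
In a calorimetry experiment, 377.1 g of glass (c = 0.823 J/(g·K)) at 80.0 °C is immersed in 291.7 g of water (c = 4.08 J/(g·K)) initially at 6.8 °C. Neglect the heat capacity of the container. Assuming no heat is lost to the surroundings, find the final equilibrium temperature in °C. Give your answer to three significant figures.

T_f = 21.9 °C

Heat lost by glass = heat gained by water.
(377.1)(0.823)(80.0 − T) = (291.7)(4.08)(T − 6.8)
310.3533 (80.0 − T) = 1190.136 (T − 6.8)
24828 − 310.3533 T = 1190.136 T − 8092.9
32920.9 = 1500.4893 T
T = 21.94 °C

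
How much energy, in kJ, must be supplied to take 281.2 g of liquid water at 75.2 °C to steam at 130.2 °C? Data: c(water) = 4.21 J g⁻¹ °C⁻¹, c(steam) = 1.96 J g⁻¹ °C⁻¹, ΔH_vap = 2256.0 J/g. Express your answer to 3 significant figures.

q = 680 kJ

q1 (heat water 75.2→100.0 °C): 281.2 × 4.21 × 24.8 = 29360 J
q2 (vaporize at 100 °C): 281.2 × 2256.0 = 634387 J
q3 (heat steam 100.0→130.2 °C): 281.2 × 1.96 × 30.2 = 16645 J
Total: 29360 + 634387 + 16645 = 680392 J = 680 kJ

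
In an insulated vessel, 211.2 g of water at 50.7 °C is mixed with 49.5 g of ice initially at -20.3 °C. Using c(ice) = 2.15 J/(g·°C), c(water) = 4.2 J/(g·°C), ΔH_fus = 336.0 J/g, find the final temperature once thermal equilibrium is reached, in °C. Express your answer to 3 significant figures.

T_f = 23.9 °C

Heat to bring ice to 0 °C and melt it: q₁ = 49.5×2.15×20.3 + 49.5×336.0 = 18792 J
Heat the water can supply cooling to 0 °C: 211.2×4.2×50.7 = 44972.9 J > q₁, so all ice melts.
Energy balance: 211.2×4.2×(50.7 − T) = 18792 + 49.5×4.2×(T − 0)
887.04(50.7 − T) = 18792 + 207.9 T
44972.9 − 18792 = 1094.94 T
T = 26180.9 / 1094.94 = 23.91 °C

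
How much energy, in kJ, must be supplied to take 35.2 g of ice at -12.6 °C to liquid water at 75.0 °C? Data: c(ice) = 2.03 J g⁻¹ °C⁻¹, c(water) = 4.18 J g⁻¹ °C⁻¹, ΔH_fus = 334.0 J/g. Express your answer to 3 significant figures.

q1 (heat ice -12.6→0.0 °C): 35.2 × 2.03 × 12.6 = 900 J
q2 (melt at 0 °C): 35.2 × 334.0 = 11757 J
q3 (heat water 0.0→75.0 °C): 35.2 × 4.18 × 75.0 = 11035 J
Total: 900 + 11757 + 11035 = 23692 J = 23.7 kJ

q = 23.7 kJ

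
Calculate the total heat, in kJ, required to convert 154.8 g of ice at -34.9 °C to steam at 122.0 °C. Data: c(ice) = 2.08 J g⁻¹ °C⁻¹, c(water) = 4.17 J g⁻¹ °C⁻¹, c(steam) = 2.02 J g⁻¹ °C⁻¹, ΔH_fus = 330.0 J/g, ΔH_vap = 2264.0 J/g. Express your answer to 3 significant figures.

q1 (heat ice -34.9→0.0 °C): 154.8 × 2.08 × 34.9 = 11237 J
q2 (melt at 0 °C): 154.8 × 330.0 = 51084 J
q3 (heat water 0.0→100.0 °C): 154.8 × 4.17 × 100.0 = 64552 J
q4 (vaporize at 100 °C): 154.8 × 2264.0 = 350467 J
q5 (heat steam 100.0→122.0 °C): 154.8 × 2.02 × 22.0 = 6879 J
Total: 11237 + 51084 + 64552 + 350467 + 6879 = 484219 J = 484 kJ

q = 484 kJ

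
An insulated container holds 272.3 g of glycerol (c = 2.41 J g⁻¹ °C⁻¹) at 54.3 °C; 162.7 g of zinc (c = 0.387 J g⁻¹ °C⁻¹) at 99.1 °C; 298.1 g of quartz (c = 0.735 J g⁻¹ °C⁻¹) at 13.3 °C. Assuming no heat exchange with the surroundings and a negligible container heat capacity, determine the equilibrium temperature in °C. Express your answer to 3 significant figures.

Σ mᵢcᵢ(T − Tᵢ) = 0  ⇒  T = Σ mᵢcᵢTᵢ / Σ mᵢcᵢ
Σ mᵢcᵢ = 272.3×2.41 + 162.7×0.387 + 298.1×0.735 = 938.3114
Σ mᵢcᵢTᵢ = 656.243×54.3 + 62.9649×99.1 + 219.1035×13.3 = 44788
T = 44788 / 938.3114 = 47.73 °C

T_f = 47.7 °C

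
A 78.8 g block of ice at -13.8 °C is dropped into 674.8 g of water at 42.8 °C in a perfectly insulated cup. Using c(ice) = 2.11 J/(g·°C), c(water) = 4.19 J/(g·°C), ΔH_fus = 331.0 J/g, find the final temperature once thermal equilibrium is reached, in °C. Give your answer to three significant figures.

Heat to bring ice to 0 °C and melt it: q₁ = 78.8×2.11×13.8 + 78.8×331.0 = 28377 J
Heat the water can supply cooling to 0 °C: 674.8×4.19×42.8 = 121013 J > q₁, so all ice melts.
Energy balance: 674.8×4.19×(42.8 − T) = 28377 + 78.8×4.19×(T − 0)
2827.412(42.8 − T) = 28377 + 330.172 T
121013 − 28377 = 3157.584 T
T = 92636 / 3157.584 = 29.34 °C

T_f = 29.3 °C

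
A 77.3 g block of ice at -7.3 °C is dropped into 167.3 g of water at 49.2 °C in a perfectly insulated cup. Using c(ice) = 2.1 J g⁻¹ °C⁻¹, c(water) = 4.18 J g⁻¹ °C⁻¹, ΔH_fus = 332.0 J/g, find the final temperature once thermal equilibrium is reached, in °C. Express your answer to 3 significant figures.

T_f = 7.39 °C

Heat to bring ice to 0 °C and melt it: q₁ = 77.3×2.1×7.3 + 77.3×332.0 = 26849 J
Heat the water can supply cooling to 0 °C: 167.3×4.18×49.2 = 34406.2 J > q₁, so all ice melts.
Energy balance: 167.3×4.18×(49.2 − T) = 26849 + 77.3×4.18×(T − 0)
699.314(49.2 − T) = 26849 + 323.114 T
34406.2 − 26849 = 1022.428 T
T = 7557.2 / 1022.428 = 7.391 °C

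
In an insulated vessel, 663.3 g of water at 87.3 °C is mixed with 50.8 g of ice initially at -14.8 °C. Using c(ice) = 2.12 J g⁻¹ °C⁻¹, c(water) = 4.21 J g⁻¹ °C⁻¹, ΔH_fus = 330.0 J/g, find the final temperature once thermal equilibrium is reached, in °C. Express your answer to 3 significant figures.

T_f = 75.0 °C

Heat to bring ice to 0 °C and melt it: q₁ = 50.8×2.12×14.8 + 50.8×330.0 = 18358 J
Heat the water can supply cooling to 0 °C: 663.3×4.21×87.3 = 243785 J > q₁, so all ice melts.
Energy balance: 663.3×4.21×(87.3 − T) = 18358 + 50.8×4.21×(T − 0)
2792.493(87.3 − T) = 18358 + 213.868 T
243785 − 18358 = 3006.361 T
T = 225427 / 3006.361 = 74.98 °C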